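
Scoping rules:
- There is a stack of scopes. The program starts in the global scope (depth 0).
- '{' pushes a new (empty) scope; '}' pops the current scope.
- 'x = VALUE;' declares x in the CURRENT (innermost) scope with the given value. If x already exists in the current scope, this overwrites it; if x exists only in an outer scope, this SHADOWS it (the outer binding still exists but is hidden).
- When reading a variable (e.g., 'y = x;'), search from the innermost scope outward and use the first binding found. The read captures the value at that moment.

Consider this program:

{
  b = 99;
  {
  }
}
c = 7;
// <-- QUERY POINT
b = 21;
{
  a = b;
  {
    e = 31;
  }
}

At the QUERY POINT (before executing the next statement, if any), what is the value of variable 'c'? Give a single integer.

Answer: 7

Derivation:
Step 1: enter scope (depth=1)
Step 2: declare b=99 at depth 1
Step 3: enter scope (depth=2)
Step 4: exit scope (depth=1)
Step 5: exit scope (depth=0)
Step 6: declare c=7 at depth 0
Visible at query point: c=7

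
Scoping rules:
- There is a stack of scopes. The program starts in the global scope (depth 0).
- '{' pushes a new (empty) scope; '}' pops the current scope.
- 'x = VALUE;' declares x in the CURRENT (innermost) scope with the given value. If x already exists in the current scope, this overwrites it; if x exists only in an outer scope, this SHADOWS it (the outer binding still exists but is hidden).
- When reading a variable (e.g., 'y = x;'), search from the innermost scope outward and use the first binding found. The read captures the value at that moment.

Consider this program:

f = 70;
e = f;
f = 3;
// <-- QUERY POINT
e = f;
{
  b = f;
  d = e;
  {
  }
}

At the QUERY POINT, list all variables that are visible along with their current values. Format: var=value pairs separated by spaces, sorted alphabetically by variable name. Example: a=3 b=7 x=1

Answer: e=70 f=3

Derivation:
Step 1: declare f=70 at depth 0
Step 2: declare e=(read f)=70 at depth 0
Step 3: declare f=3 at depth 0
Visible at query point: e=70 f=3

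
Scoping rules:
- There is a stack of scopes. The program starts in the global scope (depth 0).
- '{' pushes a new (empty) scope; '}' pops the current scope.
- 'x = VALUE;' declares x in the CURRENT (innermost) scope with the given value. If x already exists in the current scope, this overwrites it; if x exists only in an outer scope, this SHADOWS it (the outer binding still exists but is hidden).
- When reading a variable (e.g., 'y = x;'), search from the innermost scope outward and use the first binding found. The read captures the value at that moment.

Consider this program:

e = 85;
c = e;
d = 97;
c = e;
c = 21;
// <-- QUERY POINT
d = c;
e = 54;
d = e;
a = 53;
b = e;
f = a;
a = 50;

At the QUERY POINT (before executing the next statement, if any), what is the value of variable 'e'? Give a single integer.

Step 1: declare e=85 at depth 0
Step 2: declare c=(read e)=85 at depth 0
Step 3: declare d=97 at depth 0
Step 4: declare c=(read e)=85 at depth 0
Step 5: declare c=21 at depth 0
Visible at query point: c=21 d=97 e=85

Answer: 85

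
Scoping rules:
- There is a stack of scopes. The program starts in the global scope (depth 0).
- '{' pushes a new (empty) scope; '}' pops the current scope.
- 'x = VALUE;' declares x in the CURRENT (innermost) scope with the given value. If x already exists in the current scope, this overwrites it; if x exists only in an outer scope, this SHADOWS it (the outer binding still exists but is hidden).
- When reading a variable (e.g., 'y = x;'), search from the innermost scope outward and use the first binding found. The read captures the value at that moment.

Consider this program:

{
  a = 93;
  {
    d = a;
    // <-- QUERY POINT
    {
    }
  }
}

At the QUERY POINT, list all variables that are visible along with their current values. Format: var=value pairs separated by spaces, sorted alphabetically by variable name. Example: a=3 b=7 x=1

Step 1: enter scope (depth=1)
Step 2: declare a=93 at depth 1
Step 3: enter scope (depth=2)
Step 4: declare d=(read a)=93 at depth 2
Visible at query point: a=93 d=93

Answer: a=93 d=93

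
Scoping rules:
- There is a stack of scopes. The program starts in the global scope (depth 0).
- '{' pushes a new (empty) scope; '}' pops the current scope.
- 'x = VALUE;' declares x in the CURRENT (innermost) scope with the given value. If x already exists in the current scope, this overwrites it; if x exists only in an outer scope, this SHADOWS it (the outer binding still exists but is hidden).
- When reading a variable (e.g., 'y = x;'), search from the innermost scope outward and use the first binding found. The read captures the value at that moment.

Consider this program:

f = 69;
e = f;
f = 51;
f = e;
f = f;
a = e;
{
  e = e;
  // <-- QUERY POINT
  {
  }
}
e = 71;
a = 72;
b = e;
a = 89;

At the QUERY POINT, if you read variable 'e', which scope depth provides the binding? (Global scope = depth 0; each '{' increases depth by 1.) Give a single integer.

Step 1: declare f=69 at depth 0
Step 2: declare e=(read f)=69 at depth 0
Step 3: declare f=51 at depth 0
Step 4: declare f=(read e)=69 at depth 0
Step 5: declare f=(read f)=69 at depth 0
Step 6: declare a=(read e)=69 at depth 0
Step 7: enter scope (depth=1)
Step 8: declare e=(read e)=69 at depth 1
Visible at query point: a=69 e=69 f=69

Answer: 1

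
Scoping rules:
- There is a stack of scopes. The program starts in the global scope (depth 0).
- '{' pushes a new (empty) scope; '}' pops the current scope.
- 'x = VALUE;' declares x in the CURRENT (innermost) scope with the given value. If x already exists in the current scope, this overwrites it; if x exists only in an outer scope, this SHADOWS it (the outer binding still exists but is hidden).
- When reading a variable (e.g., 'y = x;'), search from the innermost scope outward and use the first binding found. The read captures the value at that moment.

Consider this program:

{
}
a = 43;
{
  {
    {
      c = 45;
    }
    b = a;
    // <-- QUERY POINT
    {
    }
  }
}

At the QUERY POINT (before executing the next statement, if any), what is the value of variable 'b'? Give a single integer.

Step 1: enter scope (depth=1)
Step 2: exit scope (depth=0)
Step 3: declare a=43 at depth 0
Step 4: enter scope (depth=1)
Step 5: enter scope (depth=2)
Step 6: enter scope (depth=3)
Step 7: declare c=45 at depth 3
Step 8: exit scope (depth=2)
Step 9: declare b=(read a)=43 at depth 2
Visible at query point: a=43 b=43

Answer: 43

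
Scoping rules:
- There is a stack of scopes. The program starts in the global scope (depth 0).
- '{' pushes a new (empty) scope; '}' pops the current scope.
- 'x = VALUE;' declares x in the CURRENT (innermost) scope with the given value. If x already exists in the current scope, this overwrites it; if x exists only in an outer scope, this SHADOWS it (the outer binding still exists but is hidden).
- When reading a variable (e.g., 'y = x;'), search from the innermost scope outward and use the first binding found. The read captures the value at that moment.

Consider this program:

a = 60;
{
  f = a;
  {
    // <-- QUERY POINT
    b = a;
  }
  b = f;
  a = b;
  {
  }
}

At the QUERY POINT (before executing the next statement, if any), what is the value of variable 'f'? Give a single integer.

Step 1: declare a=60 at depth 0
Step 2: enter scope (depth=1)
Step 3: declare f=(read a)=60 at depth 1
Step 4: enter scope (depth=2)
Visible at query point: a=60 f=60

Answer: 60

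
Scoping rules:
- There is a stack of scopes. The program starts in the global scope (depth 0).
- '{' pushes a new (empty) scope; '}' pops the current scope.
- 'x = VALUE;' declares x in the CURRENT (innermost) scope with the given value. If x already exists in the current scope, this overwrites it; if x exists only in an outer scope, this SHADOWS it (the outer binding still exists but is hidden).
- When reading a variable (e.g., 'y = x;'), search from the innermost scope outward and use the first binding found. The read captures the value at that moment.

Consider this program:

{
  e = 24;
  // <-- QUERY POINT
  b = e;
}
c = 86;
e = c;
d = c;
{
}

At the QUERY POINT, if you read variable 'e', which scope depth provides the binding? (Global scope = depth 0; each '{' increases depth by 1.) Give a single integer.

Answer: 1

Derivation:
Step 1: enter scope (depth=1)
Step 2: declare e=24 at depth 1
Visible at query point: e=24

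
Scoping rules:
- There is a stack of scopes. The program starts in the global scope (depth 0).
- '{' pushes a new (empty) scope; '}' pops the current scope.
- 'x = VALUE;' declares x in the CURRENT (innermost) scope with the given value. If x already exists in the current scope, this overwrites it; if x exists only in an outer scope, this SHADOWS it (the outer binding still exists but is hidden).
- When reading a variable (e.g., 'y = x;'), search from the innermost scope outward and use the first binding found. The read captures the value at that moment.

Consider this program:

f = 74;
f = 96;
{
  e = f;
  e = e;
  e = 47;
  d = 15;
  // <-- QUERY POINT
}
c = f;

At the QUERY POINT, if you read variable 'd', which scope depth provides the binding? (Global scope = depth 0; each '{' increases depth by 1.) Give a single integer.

Answer: 1

Derivation:
Step 1: declare f=74 at depth 0
Step 2: declare f=96 at depth 0
Step 3: enter scope (depth=1)
Step 4: declare e=(read f)=96 at depth 1
Step 5: declare e=(read e)=96 at depth 1
Step 6: declare e=47 at depth 1
Step 7: declare d=15 at depth 1
Visible at query point: d=15 e=47 f=96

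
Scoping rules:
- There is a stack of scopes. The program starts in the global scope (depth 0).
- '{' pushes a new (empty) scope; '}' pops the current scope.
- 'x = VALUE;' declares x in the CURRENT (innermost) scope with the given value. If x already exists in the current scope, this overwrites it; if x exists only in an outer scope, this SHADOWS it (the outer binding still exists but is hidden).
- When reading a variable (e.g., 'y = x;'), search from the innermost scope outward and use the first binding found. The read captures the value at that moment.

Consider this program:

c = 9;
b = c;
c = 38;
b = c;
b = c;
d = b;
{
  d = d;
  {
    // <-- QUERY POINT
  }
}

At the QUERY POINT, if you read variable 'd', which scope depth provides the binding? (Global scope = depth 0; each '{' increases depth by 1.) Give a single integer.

Step 1: declare c=9 at depth 0
Step 2: declare b=(read c)=9 at depth 0
Step 3: declare c=38 at depth 0
Step 4: declare b=(read c)=38 at depth 0
Step 5: declare b=(read c)=38 at depth 0
Step 6: declare d=(read b)=38 at depth 0
Step 7: enter scope (depth=1)
Step 8: declare d=(read d)=38 at depth 1
Step 9: enter scope (depth=2)
Visible at query point: b=38 c=38 d=38

Answer: 1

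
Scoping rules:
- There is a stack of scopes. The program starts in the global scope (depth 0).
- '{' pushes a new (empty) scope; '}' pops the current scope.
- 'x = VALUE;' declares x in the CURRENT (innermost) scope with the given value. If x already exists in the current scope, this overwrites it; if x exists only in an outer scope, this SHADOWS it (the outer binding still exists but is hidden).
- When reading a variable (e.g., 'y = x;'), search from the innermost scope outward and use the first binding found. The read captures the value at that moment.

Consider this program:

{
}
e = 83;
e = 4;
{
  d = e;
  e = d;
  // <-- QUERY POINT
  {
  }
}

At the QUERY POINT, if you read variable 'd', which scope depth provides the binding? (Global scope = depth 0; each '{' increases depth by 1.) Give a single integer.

Answer: 1

Derivation:
Step 1: enter scope (depth=1)
Step 2: exit scope (depth=0)
Step 3: declare e=83 at depth 0
Step 4: declare e=4 at depth 0
Step 5: enter scope (depth=1)
Step 6: declare d=(read e)=4 at depth 1
Step 7: declare e=(read d)=4 at depth 1
Visible at query point: d=4 e=4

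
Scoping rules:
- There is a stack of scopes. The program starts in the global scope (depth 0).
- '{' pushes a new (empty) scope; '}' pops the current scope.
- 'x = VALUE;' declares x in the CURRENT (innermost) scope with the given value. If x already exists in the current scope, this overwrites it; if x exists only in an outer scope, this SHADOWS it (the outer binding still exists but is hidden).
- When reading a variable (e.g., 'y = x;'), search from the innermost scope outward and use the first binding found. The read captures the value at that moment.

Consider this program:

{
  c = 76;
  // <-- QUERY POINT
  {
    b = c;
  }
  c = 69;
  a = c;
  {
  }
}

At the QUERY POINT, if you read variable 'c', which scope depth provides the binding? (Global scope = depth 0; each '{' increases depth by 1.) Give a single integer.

Answer: 1

Derivation:
Step 1: enter scope (depth=1)
Step 2: declare c=76 at depth 1
Visible at query point: c=76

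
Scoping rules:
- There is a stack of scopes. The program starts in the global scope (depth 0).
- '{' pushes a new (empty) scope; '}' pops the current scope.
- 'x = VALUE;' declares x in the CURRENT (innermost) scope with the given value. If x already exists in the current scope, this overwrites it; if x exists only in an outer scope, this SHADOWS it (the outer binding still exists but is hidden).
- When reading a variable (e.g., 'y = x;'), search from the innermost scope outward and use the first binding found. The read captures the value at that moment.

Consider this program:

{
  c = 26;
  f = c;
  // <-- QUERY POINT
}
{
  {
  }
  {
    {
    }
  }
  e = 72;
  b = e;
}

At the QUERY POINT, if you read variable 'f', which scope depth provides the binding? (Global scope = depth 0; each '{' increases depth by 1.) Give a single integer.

Step 1: enter scope (depth=1)
Step 2: declare c=26 at depth 1
Step 3: declare f=(read c)=26 at depth 1
Visible at query point: c=26 f=26

Answer: 1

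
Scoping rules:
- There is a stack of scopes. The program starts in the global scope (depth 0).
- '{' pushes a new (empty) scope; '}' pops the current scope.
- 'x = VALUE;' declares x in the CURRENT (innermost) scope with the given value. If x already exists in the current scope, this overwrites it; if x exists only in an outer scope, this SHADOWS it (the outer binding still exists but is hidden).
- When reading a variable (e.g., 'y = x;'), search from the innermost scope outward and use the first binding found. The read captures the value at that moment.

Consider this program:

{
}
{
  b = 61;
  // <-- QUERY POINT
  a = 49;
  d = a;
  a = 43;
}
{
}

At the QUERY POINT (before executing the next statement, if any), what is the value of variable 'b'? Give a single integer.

Answer: 61

Derivation:
Step 1: enter scope (depth=1)
Step 2: exit scope (depth=0)
Step 3: enter scope (depth=1)
Step 4: declare b=61 at depth 1
Visible at query point: b=61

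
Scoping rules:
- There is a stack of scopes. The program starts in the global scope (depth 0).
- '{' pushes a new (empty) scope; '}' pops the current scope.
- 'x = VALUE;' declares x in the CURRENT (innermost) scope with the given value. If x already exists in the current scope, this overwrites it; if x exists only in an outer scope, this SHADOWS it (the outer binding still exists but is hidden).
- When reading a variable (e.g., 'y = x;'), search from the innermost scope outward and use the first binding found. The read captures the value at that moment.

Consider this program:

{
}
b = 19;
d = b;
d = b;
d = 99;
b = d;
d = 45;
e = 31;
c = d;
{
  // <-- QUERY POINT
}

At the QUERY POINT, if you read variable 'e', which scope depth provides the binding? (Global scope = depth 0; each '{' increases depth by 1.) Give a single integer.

Step 1: enter scope (depth=1)
Step 2: exit scope (depth=0)
Step 3: declare b=19 at depth 0
Step 4: declare d=(read b)=19 at depth 0
Step 5: declare d=(read b)=19 at depth 0
Step 6: declare d=99 at depth 0
Step 7: declare b=(read d)=99 at depth 0
Step 8: declare d=45 at depth 0
Step 9: declare e=31 at depth 0
Step 10: declare c=(read d)=45 at depth 0
Step 11: enter scope (depth=1)
Visible at query point: b=99 c=45 d=45 e=31

Answer: 0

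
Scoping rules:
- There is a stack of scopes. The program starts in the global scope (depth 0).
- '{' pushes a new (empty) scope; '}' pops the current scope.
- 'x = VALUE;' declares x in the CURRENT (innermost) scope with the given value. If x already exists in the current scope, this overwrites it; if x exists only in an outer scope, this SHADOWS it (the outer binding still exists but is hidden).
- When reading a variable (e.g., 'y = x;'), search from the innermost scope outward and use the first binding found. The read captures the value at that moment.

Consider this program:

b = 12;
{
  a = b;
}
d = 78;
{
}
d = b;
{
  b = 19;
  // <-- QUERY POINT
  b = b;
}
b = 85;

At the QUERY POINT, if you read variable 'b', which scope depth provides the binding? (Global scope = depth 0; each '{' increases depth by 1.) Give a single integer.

Answer: 1

Derivation:
Step 1: declare b=12 at depth 0
Step 2: enter scope (depth=1)
Step 3: declare a=(read b)=12 at depth 1
Step 4: exit scope (depth=0)
Step 5: declare d=78 at depth 0
Step 6: enter scope (depth=1)
Step 7: exit scope (depth=0)
Step 8: declare d=(read b)=12 at depth 0
Step 9: enter scope (depth=1)
Step 10: declare b=19 at depth 1
Visible at query point: b=19 d=12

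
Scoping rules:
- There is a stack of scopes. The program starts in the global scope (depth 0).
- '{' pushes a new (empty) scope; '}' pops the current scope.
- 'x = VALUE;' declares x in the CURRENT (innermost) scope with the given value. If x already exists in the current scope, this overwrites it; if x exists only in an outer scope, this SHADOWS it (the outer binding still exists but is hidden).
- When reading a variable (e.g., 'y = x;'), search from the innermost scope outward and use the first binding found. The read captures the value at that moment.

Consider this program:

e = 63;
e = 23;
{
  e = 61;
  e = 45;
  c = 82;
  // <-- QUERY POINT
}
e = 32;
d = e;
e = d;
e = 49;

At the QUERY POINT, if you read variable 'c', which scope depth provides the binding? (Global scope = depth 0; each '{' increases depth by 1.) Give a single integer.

Step 1: declare e=63 at depth 0
Step 2: declare e=23 at depth 0
Step 3: enter scope (depth=1)
Step 4: declare e=61 at depth 1
Step 5: declare e=45 at depth 1
Step 6: declare c=82 at depth 1
Visible at query point: c=82 e=45

Answer: 1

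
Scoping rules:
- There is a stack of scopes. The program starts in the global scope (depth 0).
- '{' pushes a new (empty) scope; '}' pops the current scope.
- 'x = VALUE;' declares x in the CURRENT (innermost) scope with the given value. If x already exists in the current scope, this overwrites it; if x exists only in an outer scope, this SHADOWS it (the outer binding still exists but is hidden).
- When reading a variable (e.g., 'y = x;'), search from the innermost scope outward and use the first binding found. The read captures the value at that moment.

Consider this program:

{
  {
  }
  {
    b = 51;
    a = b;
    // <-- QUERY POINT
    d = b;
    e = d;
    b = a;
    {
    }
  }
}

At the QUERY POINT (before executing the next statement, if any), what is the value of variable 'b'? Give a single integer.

Answer: 51

Derivation:
Step 1: enter scope (depth=1)
Step 2: enter scope (depth=2)
Step 3: exit scope (depth=1)
Step 4: enter scope (depth=2)
Step 5: declare b=51 at depth 2
Step 6: declare a=(read b)=51 at depth 2
Visible at query point: a=51 b=51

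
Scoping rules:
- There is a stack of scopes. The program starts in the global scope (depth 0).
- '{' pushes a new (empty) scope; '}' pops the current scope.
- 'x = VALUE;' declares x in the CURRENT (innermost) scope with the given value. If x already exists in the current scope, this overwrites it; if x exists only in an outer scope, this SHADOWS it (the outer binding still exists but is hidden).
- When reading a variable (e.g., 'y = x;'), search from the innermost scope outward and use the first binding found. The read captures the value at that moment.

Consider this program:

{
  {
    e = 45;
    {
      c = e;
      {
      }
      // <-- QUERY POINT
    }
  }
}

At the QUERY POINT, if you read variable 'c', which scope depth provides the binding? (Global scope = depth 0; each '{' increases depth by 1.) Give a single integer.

Answer: 3

Derivation:
Step 1: enter scope (depth=1)
Step 2: enter scope (depth=2)
Step 3: declare e=45 at depth 2
Step 4: enter scope (depth=3)
Step 5: declare c=(read e)=45 at depth 3
Step 6: enter scope (depth=4)
Step 7: exit scope (depth=3)
Visible at query point: c=45 e=45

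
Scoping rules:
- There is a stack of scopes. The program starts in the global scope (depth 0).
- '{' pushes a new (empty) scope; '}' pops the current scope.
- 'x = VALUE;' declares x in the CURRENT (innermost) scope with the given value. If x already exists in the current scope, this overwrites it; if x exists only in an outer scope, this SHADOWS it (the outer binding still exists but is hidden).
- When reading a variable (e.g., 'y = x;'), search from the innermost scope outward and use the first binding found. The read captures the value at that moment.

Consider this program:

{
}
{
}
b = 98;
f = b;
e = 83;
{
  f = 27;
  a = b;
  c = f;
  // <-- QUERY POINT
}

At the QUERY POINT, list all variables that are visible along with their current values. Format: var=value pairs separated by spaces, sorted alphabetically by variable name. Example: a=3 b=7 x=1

Step 1: enter scope (depth=1)
Step 2: exit scope (depth=0)
Step 3: enter scope (depth=1)
Step 4: exit scope (depth=0)
Step 5: declare b=98 at depth 0
Step 6: declare f=(read b)=98 at depth 0
Step 7: declare e=83 at depth 0
Step 8: enter scope (depth=1)
Step 9: declare f=27 at depth 1
Step 10: declare a=(read b)=98 at depth 1
Step 11: declare c=(read f)=27 at depth 1
Visible at query point: a=98 b=98 c=27 e=83 f=27

Answer: a=98 b=98 c=27 e=83 f=27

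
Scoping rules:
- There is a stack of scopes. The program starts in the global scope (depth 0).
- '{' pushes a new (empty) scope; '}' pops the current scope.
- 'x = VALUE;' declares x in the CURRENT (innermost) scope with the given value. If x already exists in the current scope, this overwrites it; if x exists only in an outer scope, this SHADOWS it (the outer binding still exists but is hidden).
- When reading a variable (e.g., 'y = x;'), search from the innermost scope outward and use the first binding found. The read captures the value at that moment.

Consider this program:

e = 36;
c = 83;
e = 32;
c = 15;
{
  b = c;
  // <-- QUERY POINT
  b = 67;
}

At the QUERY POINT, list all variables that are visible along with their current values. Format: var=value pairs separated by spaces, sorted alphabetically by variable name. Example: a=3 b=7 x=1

Answer: b=15 c=15 e=32

Derivation:
Step 1: declare e=36 at depth 0
Step 2: declare c=83 at depth 0
Step 3: declare e=32 at depth 0
Step 4: declare c=15 at depth 0
Step 5: enter scope (depth=1)
Step 6: declare b=(read c)=15 at depth 1
Visible at query point: b=15 c=15 e=32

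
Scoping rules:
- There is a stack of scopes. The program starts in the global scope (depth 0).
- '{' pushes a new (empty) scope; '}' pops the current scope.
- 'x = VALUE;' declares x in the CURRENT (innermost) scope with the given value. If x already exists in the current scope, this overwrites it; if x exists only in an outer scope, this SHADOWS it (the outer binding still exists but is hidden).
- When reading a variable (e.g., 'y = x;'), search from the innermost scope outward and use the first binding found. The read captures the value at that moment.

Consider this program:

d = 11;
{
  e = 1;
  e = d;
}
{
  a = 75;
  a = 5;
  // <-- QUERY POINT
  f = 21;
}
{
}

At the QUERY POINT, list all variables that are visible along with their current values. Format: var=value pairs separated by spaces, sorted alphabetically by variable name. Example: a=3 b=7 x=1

Step 1: declare d=11 at depth 0
Step 2: enter scope (depth=1)
Step 3: declare e=1 at depth 1
Step 4: declare e=(read d)=11 at depth 1
Step 5: exit scope (depth=0)
Step 6: enter scope (depth=1)
Step 7: declare a=75 at depth 1
Step 8: declare a=5 at depth 1
Visible at query point: a=5 d=11

Answer: a=5 d=11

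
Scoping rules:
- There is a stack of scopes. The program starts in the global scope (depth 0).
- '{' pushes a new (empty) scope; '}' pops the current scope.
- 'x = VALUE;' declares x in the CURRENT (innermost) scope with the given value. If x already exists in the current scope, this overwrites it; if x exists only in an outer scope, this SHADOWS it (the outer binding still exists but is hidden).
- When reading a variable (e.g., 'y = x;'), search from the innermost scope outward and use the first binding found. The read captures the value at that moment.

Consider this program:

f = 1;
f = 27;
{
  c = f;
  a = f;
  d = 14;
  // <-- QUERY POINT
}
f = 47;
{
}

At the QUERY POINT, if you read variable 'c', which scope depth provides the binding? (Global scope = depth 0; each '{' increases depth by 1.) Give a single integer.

Answer: 1

Derivation:
Step 1: declare f=1 at depth 0
Step 2: declare f=27 at depth 0
Step 3: enter scope (depth=1)
Step 4: declare c=(read f)=27 at depth 1
Step 5: declare a=(read f)=27 at depth 1
Step 6: declare d=14 at depth 1
Visible at query point: a=27 c=27 d=14 f=27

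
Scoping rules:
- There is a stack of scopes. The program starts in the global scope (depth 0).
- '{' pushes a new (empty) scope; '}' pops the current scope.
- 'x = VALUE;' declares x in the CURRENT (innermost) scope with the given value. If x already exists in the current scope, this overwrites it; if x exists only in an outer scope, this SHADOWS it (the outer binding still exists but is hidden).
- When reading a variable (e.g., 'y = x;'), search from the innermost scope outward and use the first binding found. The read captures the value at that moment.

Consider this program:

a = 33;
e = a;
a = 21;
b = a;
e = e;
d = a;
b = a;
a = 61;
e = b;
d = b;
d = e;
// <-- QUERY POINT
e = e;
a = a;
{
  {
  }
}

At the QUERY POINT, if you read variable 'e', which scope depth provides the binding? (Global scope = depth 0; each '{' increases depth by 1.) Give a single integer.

Answer: 0

Derivation:
Step 1: declare a=33 at depth 0
Step 2: declare e=(read a)=33 at depth 0
Step 3: declare a=21 at depth 0
Step 4: declare b=(read a)=21 at depth 0
Step 5: declare e=(read e)=33 at depth 0
Step 6: declare d=(read a)=21 at depth 0
Step 7: declare b=(read a)=21 at depth 0
Step 8: declare a=61 at depth 0
Step 9: declare e=(read b)=21 at depth 0
Step 10: declare d=(read b)=21 at depth 0
Step 11: declare d=(read e)=21 at depth 0
Visible at query point: a=61 b=21 d=21 e=21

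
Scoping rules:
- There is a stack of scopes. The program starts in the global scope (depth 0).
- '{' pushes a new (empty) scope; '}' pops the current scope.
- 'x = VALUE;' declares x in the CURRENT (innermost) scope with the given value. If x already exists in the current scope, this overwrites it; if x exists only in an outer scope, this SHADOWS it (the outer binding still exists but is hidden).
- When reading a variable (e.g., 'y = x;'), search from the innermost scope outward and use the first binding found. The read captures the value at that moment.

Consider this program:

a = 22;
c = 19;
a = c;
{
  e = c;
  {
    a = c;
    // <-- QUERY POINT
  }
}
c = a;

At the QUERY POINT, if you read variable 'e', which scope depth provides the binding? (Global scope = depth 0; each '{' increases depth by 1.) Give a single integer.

Step 1: declare a=22 at depth 0
Step 2: declare c=19 at depth 0
Step 3: declare a=(read c)=19 at depth 0
Step 4: enter scope (depth=1)
Step 5: declare e=(read c)=19 at depth 1
Step 6: enter scope (depth=2)
Step 7: declare a=(read c)=19 at depth 2
Visible at query point: a=19 c=19 e=19

Answer: 1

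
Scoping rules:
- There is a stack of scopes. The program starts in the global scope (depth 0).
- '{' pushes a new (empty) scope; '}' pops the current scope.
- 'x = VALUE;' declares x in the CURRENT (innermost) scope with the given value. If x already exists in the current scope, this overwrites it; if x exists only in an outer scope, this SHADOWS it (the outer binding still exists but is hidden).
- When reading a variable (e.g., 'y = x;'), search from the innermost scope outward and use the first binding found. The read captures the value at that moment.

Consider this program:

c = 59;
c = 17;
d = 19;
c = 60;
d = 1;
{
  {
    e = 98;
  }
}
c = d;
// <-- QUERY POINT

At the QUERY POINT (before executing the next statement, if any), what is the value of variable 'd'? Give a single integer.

Step 1: declare c=59 at depth 0
Step 2: declare c=17 at depth 0
Step 3: declare d=19 at depth 0
Step 4: declare c=60 at depth 0
Step 5: declare d=1 at depth 0
Step 6: enter scope (depth=1)
Step 7: enter scope (depth=2)
Step 8: declare e=98 at depth 2
Step 9: exit scope (depth=1)
Step 10: exit scope (depth=0)
Step 11: declare c=(read d)=1 at depth 0
Visible at query point: c=1 d=1

Answer: 1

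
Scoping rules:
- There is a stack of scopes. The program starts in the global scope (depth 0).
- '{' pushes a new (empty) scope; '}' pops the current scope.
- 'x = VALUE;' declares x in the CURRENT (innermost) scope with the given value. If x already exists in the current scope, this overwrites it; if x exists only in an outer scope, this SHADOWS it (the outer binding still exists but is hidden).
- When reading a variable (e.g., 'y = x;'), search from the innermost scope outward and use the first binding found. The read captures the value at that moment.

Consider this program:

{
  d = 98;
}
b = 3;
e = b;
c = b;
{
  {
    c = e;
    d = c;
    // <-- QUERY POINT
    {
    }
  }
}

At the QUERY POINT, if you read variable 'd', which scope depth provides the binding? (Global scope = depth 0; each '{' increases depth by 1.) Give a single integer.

Step 1: enter scope (depth=1)
Step 2: declare d=98 at depth 1
Step 3: exit scope (depth=0)
Step 4: declare b=3 at depth 0
Step 5: declare e=(read b)=3 at depth 0
Step 6: declare c=(read b)=3 at depth 0
Step 7: enter scope (depth=1)
Step 8: enter scope (depth=2)
Step 9: declare c=(read e)=3 at depth 2
Step 10: declare d=(read c)=3 at depth 2
Visible at query point: b=3 c=3 d=3 e=3

Answer: 2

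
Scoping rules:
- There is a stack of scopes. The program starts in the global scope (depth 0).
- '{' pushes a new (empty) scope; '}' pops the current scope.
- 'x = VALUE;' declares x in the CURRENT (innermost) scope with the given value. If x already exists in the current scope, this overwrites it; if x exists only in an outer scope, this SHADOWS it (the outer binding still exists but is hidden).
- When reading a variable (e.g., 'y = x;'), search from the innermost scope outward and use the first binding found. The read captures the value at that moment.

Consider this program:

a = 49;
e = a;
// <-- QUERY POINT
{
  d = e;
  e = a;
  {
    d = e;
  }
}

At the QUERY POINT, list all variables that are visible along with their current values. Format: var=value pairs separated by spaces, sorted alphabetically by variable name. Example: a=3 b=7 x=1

Step 1: declare a=49 at depth 0
Step 2: declare e=(read a)=49 at depth 0
Visible at query point: a=49 e=49

Answer: a=49 e=49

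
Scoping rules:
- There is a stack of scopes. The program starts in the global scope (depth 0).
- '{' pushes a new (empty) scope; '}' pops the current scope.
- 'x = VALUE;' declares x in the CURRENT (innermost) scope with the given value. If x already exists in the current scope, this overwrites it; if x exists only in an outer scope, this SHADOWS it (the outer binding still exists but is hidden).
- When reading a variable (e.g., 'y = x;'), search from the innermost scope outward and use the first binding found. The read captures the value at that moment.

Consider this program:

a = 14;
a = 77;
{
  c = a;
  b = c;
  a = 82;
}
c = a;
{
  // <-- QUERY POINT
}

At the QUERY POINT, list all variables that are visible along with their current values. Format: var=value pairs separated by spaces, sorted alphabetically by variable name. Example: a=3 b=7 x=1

Step 1: declare a=14 at depth 0
Step 2: declare a=77 at depth 0
Step 3: enter scope (depth=1)
Step 4: declare c=(read a)=77 at depth 1
Step 5: declare b=(read c)=77 at depth 1
Step 6: declare a=82 at depth 1
Step 7: exit scope (depth=0)
Step 8: declare c=(read a)=77 at depth 0
Step 9: enter scope (depth=1)
Visible at query point: a=77 c=77

Answer: a=77 c=77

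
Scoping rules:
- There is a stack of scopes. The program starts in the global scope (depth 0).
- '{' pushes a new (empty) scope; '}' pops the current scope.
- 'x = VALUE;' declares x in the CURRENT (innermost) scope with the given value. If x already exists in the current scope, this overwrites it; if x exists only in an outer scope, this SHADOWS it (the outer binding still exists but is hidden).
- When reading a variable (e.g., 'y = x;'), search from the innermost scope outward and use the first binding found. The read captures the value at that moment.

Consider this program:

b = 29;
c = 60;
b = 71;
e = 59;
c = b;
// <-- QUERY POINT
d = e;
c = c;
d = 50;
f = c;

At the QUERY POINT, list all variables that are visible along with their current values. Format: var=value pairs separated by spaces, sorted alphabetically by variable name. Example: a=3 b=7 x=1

Answer: b=71 c=71 e=59

Derivation:
Step 1: declare b=29 at depth 0
Step 2: declare c=60 at depth 0
Step 3: declare b=71 at depth 0
Step 4: declare e=59 at depth 0
Step 5: declare c=(read b)=71 at depth 0
Visible at query point: b=71 c=71 e=59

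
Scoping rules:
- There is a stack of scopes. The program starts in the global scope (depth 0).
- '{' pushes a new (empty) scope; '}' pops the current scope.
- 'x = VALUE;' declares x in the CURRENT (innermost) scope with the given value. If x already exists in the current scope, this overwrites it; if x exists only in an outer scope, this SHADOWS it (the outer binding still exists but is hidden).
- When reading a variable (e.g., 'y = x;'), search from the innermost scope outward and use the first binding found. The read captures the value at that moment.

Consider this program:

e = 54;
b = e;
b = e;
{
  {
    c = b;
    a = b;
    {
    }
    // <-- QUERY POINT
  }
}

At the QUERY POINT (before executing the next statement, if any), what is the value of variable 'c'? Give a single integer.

Step 1: declare e=54 at depth 0
Step 2: declare b=(read e)=54 at depth 0
Step 3: declare b=(read e)=54 at depth 0
Step 4: enter scope (depth=1)
Step 5: enter scope (depth=2)
Step 6: declare c=(read b)=54 at depth 2
Step 7: declare a=(read b)=54 at depth 2
Step 8: enter scope (depth=3)
Step 9: exit scope (depth=2)
Visible at query point: a=54 b=54 c=54 e=54

Answer: 54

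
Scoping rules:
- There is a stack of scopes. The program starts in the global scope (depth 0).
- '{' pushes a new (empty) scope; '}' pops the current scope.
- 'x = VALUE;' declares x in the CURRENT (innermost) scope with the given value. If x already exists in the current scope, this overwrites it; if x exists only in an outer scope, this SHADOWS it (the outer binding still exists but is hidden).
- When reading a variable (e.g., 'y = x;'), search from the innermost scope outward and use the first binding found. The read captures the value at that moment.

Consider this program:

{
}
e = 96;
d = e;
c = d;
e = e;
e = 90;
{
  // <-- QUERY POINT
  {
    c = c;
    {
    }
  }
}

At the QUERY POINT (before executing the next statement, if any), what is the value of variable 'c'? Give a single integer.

Answer: 96

Derivation:
Step 1: enter scope (depth=1)
Step 2: exit scope (depth=0)
Step 3: declare e=96 at depth 0
Step 4: declare d=(read e)=96 at depth 0
Step 5: declare c=(read d)=96 at depth 0
Step 6: declare e=(read e)=96 at depth 0
Step 7: declare e=90 at depth 0
Step 8: enter scope (depth=1)
Visible at query point: c=96 d=96 e=90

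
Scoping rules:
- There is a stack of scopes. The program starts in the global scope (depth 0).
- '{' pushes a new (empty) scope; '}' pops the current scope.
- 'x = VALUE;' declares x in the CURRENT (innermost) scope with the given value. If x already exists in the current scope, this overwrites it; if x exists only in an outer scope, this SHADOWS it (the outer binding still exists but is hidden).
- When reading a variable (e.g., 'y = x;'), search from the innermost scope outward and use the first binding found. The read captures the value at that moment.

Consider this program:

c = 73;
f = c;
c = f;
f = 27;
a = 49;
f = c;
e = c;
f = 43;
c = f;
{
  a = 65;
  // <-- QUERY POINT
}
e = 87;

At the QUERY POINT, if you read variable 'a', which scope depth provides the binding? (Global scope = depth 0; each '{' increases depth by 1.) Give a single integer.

Step 1: declare c=73 at depth 0
Step 2: declare f=(read c)=73 at depth 0
Step 3: declare c=(read f)=73 at depth 0
Step 4: declare f=27 at depth 0
Step 5: declare a=49 at depth 0
Step 6: declare f=(read c)=73 at depth 0
Step 7: declare e=(read c)=73 at depth 0
Step 8: declare f=43 at depth 0
Step 9: declare c=(read f)=43 at depth 0
Step 10: enter scope (depth=1)
Step 11: declare a=65 at depth 1
Visible at query point: a=65 c=43 e=73 f=43

Answer: 1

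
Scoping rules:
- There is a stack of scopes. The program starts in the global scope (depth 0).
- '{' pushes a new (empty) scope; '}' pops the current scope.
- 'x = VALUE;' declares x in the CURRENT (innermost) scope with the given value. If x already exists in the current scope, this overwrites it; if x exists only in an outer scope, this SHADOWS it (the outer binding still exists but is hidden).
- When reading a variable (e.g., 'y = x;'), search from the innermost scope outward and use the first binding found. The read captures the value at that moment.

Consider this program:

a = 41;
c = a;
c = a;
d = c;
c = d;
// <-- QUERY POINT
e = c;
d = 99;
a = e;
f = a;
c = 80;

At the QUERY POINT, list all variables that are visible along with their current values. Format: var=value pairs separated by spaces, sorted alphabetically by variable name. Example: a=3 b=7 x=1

Step 1: declare a=41 at depth 0
Step 2: declare c=(read a)=41 at depth 0
Step 3: declare c=(read a)=41 at depth 0
Step 4: declare d=(read c)=41 at depth 0
Step 5: declare c=(read d)=41 at depth 0
Visible at query point: a=41 c=41 d=41

Answer: a=41 c=41 d=41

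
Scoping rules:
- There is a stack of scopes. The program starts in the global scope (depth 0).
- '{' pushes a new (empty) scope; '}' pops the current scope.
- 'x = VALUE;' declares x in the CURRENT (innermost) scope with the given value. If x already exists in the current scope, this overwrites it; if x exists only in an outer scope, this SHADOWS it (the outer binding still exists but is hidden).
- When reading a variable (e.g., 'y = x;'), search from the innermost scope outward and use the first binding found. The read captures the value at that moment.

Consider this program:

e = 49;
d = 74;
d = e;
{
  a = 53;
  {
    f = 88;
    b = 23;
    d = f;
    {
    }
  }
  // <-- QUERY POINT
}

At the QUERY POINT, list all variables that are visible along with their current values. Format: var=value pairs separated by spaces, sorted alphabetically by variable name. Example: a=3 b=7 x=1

Step 1: declare e=49 at depth 0
Step 2: declare d=74 at depth 0
Step 3: declare d=(read e)=49 at depth 0
Step 4: enter scope (depth=1)
Step 5: declare a=53 at depth 1
Step 6: enter scope (depth=2)
Step 7: declare f=88 at depth 2
Step 8: declare b=23 at depth 2
Step 9: declare d=(read f)=88 at depth 2
Step 10: enter scope (depth=3)
Step 11: exit scope (depth=2)
Step 12: exit scope (depth=1)
Visible at query point: a=53 d=49 e=49

Answer: a=53 d=49 e=49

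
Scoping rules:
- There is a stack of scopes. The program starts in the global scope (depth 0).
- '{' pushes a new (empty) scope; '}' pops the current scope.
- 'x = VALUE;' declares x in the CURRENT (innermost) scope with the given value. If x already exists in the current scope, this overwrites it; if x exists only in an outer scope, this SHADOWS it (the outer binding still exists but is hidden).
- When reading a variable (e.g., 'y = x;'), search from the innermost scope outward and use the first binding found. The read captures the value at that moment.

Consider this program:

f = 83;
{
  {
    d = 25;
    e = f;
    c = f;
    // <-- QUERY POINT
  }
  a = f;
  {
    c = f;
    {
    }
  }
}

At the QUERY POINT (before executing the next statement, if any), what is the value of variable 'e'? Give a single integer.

Step 1: declare f=83 at depth 0
Step 2: enter scope (depth=1)
Step 3: enter scope (depth=2)
Step 4: declare d=25 at depth 2
Step 5: declare e=(read f)=83 at depth 2
Step 6: declare c=(read f)=83 at depth 2
Visible at query point: c=83 d=25 e=83 f=83

Answer: 83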